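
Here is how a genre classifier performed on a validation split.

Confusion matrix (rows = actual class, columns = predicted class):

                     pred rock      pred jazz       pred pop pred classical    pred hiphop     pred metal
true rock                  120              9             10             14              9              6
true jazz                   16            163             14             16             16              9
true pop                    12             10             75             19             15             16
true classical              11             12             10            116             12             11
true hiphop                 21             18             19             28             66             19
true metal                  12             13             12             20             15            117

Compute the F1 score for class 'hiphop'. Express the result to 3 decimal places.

0.434

F1 score = 2·TP/(2·TP+FP+FN).
hiphop: TP=66, FP=9+16+15+12+15=67, FN=21+18+19+28+19=105 → 132/304 = 0.4342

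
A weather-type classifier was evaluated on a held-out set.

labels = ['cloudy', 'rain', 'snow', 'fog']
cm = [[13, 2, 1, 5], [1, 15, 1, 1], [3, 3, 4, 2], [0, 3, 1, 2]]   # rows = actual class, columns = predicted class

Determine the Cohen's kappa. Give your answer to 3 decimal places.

0.438

Observed agreement pₒ = trace/N = 34/57 = 0.5965
Expected agreement pₑ = Σ (rowᵢ·colᵢ)/N² = (21·17 + 18·23 + 12·7 + 6·10)/57² = 0.2816
κ = (pₒ − pₑ)/(1 − pₑ) = (0.5965 − 0.2816)/(1 − 0.2816) = 0.438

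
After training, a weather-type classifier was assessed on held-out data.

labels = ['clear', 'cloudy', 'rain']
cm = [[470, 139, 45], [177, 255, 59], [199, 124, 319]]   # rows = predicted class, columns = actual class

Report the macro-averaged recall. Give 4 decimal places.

Per-class recall (TP/(TP+FN)):
  clear: TP=470, FN=177+199=376 → 470/846 = 0.55556
  cloudy: TP=255, FN=139+124=263 → 255/518 = 0.49228
  rain: TP=319, FN=45+59=104 → 319/423 = 0.75414
Macro-recall = mean = (0.55556 + 0.49228 + 0.75414) / 3 = 0.6007

0.6007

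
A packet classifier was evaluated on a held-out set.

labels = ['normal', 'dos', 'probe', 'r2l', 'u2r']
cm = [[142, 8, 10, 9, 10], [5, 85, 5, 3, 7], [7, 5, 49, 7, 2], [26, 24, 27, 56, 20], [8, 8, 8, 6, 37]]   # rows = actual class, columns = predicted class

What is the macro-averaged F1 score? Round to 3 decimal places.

0.615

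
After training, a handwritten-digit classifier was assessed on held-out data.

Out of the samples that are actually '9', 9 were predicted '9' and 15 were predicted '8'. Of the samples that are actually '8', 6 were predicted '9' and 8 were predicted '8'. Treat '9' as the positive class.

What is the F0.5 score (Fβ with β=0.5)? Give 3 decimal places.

0.536

Fβ = (1+β²)·TP / ((1+β²)·TP + β²·FN + FP), with β²=1/4
= 1.25·9 / (1.25·9 + 0.25·15 + 6) = 0.536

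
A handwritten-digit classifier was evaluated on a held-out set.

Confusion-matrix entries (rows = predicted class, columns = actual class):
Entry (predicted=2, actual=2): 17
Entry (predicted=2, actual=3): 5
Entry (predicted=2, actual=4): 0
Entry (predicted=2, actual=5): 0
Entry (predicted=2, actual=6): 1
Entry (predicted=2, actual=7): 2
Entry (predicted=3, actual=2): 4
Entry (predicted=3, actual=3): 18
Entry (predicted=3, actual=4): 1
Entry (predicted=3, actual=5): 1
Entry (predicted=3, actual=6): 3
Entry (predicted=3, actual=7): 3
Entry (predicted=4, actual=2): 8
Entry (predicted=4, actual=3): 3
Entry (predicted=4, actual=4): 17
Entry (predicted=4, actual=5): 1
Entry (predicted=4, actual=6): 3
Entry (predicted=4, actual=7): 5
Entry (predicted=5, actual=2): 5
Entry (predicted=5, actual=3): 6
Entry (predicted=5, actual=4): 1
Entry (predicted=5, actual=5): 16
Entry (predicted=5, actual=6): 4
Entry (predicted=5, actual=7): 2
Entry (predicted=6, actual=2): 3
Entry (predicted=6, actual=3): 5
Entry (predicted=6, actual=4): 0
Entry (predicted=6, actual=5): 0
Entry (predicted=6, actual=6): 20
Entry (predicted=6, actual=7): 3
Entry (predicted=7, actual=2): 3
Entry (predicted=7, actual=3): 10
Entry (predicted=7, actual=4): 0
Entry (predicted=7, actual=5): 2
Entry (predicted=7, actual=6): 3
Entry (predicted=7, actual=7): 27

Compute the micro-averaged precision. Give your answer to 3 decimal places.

0.569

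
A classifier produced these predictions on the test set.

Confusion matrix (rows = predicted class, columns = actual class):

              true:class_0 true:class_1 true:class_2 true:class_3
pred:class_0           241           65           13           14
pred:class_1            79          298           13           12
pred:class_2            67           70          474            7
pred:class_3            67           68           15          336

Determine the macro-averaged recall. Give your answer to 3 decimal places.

Per-class recall (TP/(TP+FN)):
  class_0: TP=241, FN=79+67+67=213 → 241/454 = 0.5308
  class_1: TP=298, FN=65+70+68=203 → 298/501 = 0.5948
  class_2: TP=474, FN=13+13+15=41 → 474/515 = 0.9204
  class_3: TP=336, FN=14+12+7=33 → 336/369 = 0.9106
Macro-recall = mean = (0.5308 + 0.5948 + 0.9204 + 0.9106) / 4 = 0.739

0.739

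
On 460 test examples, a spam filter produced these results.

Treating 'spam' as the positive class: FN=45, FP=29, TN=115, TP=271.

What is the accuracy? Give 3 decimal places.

Accuracy = (TP+TN)/N = (271+115)/460 = 0.839

0.839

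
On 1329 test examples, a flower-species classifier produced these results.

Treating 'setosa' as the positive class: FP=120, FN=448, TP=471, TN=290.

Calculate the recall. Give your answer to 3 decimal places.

Recall = TP/(TP+FN) = 471/(471+448) = 471/919 = 0.513

0.513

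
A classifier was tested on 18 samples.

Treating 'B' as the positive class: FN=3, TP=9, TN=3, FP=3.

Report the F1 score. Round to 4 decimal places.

Precision = TP/(TP+FP) = 9/12 = 0.7500
Recall = TP/(TP+FN) = 9/12 = 0.7500
F1 = 2·TP/(2·TP+FP+FN) = 18/24 = 0.7500

0.7500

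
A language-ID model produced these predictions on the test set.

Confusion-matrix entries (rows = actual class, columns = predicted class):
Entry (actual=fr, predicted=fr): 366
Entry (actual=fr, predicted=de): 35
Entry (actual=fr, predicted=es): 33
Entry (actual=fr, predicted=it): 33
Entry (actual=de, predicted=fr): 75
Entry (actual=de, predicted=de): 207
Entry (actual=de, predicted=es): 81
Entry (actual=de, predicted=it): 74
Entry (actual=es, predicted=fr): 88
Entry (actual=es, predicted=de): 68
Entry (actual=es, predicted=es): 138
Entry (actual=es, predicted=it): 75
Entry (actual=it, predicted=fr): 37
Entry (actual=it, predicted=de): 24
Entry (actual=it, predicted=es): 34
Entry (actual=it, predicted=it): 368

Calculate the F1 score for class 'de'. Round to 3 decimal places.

One-vs-rest for 'de': TP = diagonal; FP = other classes predicted 'de'; FN = 'de' predicted as other.
F1 score = 2·TP/(2·TP+FP+FN).
de: TP=207, FP=35+68+24=127, FN=75+81+74=230 → 414/771 = 0.5370

0.537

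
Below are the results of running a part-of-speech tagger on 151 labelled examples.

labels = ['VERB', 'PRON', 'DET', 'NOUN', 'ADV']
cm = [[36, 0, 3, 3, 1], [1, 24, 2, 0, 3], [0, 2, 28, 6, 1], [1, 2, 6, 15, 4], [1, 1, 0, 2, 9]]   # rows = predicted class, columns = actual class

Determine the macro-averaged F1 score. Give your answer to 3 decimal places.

0.713

Per-class F1 score (2·TP/(2·TP+FP+FN)):
  VERB: TP=36, FP=0+3+3+1=7, FN=1+0+1+1=3 → 72/82 = 0.8780
  PRON: TP=24, FP=1+2+0+3=6, FN=0+2+2+1=5 → 48/59 = 0.8136
  DET: TP=28, FP=0+2+6+1=9, FN=3+2+6+0=11 → 56/76 = 0.7368
  NOUN: TP=15, FP=1+2+6+4=13, FN=3+0+6+2=11 → 30/54 = 0.5556
  ADV: TP=9, FP=1+1+0+2=4, FN=1+3+1+4=9 → 18/31 = 0.5806
Macro-F1 score = mean = (0.8780 + 0.8136 + 0.7368 + 0.5556 + 0.5806) / 5 = 0.713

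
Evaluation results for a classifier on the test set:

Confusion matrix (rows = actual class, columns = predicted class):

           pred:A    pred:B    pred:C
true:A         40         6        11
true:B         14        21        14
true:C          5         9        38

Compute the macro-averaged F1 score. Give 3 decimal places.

0.615

Per-class F1 score (2·TP/(2·TP+FP+FN)):
  A: TP=40, FP=14+5=19, FN=6+11=17 → 80/116 = 0.6897
  B: TP=21, FP=6+9=15, FN=14+14=28 → 42/85 = 0.4941
  C: TP=38, FP=11+14=25, FN=5+9=14 → 76/115 = 0.6609
Macro-F1 score = mean = (0.6897 + 0.4941 + 0.6609) / 3 = 0.615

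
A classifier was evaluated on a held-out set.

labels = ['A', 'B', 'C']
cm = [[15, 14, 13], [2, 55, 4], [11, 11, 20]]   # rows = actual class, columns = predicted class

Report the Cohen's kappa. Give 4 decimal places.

0.4055

Observed agreement pₒ = trace/N = 90/145 = 0.62069
Expected agreement pₑ = Σ (rowᵢ·colᵢ)/N² = (42·28 + 61·80 + 42·37)/145² = 0.36195
κ = (pₒ − pₑ)/(1 − pₑ) = (0.62069 − 0.36195)/(1 − 0.36195) = 0.4055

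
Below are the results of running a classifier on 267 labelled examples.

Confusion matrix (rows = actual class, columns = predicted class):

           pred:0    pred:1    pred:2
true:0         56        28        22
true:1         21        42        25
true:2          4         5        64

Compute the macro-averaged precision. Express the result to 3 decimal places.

Per-class precision (TP/(TP+FP)):
  0: TP=56, FP=21+4=25 → 56/81 = 0.6914
  1: TP=42, FP=28+5=33 → 42/75 = 0.5600
  2: TP=64, FP=22+25=47 → 64/111 = 0.5766
Macro-precision = mean = (0.6914 + 0.5600 + 0.5766) / 3 = 0.609

0.609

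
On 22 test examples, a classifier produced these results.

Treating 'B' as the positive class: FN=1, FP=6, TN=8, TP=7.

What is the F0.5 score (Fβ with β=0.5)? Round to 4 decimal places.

Fβ = (1+β²)·TP / ((1+β²)·TP + β²·FN + FP), with β²=1/4
= 1.25·7 / (1.25·7 + 0.25·1 + 6) = 0.5833

0.5833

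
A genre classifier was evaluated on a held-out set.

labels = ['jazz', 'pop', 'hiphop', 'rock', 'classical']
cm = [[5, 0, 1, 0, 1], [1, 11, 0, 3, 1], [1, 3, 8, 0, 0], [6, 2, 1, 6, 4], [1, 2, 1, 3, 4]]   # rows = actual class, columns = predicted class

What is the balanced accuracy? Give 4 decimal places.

0.5496

Balanced accuracy = mean of per-class recall.
  jazz: recall = 5/7 = 0.71429
  pop: recall = 11/16 = 0.68750
  hiphop: recall = 8/12 = 0.66667
  rock: recall = 6/19 = 0.31579
  classical: recall = 4/11 = 0.36364
Mean = (0.71429 + 0.68750 + 0.66667 + 0.31579 + 0.36364) / 5 = 0.5496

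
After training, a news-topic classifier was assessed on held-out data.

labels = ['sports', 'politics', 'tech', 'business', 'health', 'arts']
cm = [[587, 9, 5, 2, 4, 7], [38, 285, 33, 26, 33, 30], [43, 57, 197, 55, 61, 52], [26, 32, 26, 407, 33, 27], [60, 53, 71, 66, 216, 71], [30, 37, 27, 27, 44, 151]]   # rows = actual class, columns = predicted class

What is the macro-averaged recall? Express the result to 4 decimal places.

Per-class recall (TP/(TP+FN)):
  sports: TP=587, FN=9+5+2+4+7=27 → 587/614 = 0.95603
  politics: TP=285, FN=38+33+26+33+30=160 → 285/445 = 0.64045
  tech: TP=197, FN=43+57+55+61+52=268 → 197/465 = 0.42366
  business: TP=407, FN=26+32+26+33+27=144 → 407/551 = 0.73866
  health: TP=216, FN=60+53+71+66+71=321 → 216/537 = 0.40223
  arts: TP=151, FN=30+37+27+27+44=165 → 151/316 = 0.47785
Macro-recall = mean = (0.95603 + 0.64045 + 0.42366 + 0.73866 + 0.40223 + 0.47785) / 6 = 0.6065

0.6065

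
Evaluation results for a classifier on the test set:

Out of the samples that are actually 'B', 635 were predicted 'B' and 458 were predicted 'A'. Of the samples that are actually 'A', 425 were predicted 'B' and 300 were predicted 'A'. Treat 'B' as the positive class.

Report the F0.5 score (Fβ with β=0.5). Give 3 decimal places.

0.595

Fβ = (1+β²)·TP / ((1+β²)·TP + β²·FN + FP), with β²=1/4
= 1.25·635 / (1.25·635 + 0.25·458 + 425) = 0.595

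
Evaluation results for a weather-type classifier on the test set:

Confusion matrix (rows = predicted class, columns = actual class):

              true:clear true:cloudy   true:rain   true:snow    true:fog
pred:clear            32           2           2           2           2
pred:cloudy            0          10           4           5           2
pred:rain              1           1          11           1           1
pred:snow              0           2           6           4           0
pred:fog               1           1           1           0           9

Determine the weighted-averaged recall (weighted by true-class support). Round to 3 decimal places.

Per-class recall (TP/(TP+FN)):
  clear: TP=32, FN=0+1+0+1=2 → 32/34 = 0.9412
  cloudy: TP=10, FN=2+1+2+1=6 → 10/16 = 0.6250
  rain: TP=11, FN=2+4+6+1=13 → 11/24 = 0.4583
  snow: TP=4, FN=2+5+1+0=8 → 4/12 = 0.3333
  fog: TP=9, FN=2+2+1+0=5 → 9/14 = 0.6429
Weighted-recall = Σ (supportᵢ/N)·recallᵢ with N=100: (34/100)·0.9412 + (16/100)·0.6250 + (24/100)·0.4583 + (12/100)·0.3333 + (14/100)·0.6429 = 0.660

0.660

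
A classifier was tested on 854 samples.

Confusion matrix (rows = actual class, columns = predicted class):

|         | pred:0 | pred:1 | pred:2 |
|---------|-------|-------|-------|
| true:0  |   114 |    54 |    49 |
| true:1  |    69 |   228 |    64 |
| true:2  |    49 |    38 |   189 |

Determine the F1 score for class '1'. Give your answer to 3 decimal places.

0.670

One-vs-rest for '1': TP = diagonal; FP = other classes predicted '1'; FN = '1' predicted as other.
F1 score = 2·TP/(2·TP+FP+FN).
1: TP=228, FP=54+38=92, FN=69+64=133 → 456/681 = 0.6696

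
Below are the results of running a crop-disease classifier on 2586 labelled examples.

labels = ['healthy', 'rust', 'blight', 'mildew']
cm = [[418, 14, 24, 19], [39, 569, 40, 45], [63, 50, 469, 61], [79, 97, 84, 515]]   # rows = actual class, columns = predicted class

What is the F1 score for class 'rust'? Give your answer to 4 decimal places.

0.7997

One-vs-rest for 'rust': TP = diagonal; FP = other classes predicted 'rust'; FN = 'rust' predicted as other.
F1 score = 2·TP/(2·TP+FP+FN).
rust: TP=569, FP=14+50+97=161, FN=39+40+45=124 → 1138/1423 = 0.79972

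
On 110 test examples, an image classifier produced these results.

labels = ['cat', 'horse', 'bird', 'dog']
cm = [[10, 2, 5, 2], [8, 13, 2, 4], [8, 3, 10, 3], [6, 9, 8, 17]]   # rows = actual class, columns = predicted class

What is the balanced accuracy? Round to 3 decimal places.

0.462

Balanced accuracy = mean of per-class recall.
  cat: recall = 10/19 = 0.5263
  horse: recall = 13/27 = 0.4815
  bird: recall = 10/24 = 0.4167
  dog: recall = 17/40 = 0.4250
Mean = (0.5263 + 0.4815 + 0.4167 + 0.4250) / 4 = 0.462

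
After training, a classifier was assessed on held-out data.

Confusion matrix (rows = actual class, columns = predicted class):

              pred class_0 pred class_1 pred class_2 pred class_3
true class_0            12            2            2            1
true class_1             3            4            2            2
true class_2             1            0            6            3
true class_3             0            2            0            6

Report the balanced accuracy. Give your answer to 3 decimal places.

Balanced accuracy = mean of per-class recall.
  class_0: recall = 12/17 = 0.7059
  class_1: recall = 4/11 = 0.3636
  class_2: recall = 6/10 = 0.6000
  class_3: recall = 6/8 = 0.7500
Mean = (0.7059 + 0.3636 + 0.6000 + 0.7500) / 4 = 0.605

0.605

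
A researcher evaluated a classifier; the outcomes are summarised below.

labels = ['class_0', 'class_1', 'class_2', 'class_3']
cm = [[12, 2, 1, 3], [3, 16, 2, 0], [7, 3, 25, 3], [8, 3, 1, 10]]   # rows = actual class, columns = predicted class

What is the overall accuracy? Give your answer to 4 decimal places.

Accuracy = trace / total = (12+16+25+10=63) / 99 = 63/99 = 0.6364

0.6364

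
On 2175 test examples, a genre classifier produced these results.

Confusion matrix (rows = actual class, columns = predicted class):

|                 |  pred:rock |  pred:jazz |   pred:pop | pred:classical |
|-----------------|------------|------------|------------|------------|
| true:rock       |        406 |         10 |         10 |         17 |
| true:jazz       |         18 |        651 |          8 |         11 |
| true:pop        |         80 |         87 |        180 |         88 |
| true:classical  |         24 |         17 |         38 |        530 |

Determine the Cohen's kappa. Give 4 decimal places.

0.7446

Observed agreement pₒ = trace/N = 1767/2175 = 0.81241
Expected agreement pₑ = Σ (rowᵢ·colᵢ)/N² = (443·528 + 688·765 + 435·236 + 609·646)/2175² = 0.26557
κ = (pₒ − pₑ)/(1 − pₑ) = (0.81241 − 0.26557)/(1 − 0.26557) = 0.7446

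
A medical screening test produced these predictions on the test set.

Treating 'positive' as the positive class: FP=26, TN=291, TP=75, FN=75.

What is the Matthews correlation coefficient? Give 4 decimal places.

MCC = (TP·TN − FP·FN) / √((TP+FP)(TP+FN)(TN+FP)(TN+FN))
Numerator = 75·291 − 26·75 = 19875
Denominator = √(101·150·317·366) = √1757733300 = 41925.3301
MCC = 19875 / 41925.3301 = 0.4741

0.4741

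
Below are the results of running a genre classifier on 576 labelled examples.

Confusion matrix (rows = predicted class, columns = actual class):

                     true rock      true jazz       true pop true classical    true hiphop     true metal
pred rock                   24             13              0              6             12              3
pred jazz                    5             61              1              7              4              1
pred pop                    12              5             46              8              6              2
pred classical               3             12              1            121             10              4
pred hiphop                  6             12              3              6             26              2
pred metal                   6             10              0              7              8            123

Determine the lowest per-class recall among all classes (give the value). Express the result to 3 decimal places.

Per-class recall (TP/(TP+FN)):
  rock: TP=24, FN=5+12+3+6+6=32 → 24/56 = 0.4286
  jazz: TP=61, FN=13+5+12+12+10=52 → 61/113 = 0.5398
  pop: TP=46, FN=0+1+1+3+0=5 → 46/51 = 0.9020
  classical: TP=121, FN=6+7+8+6+7=34 → 121/155 = 0.7806
  hiphop: TP=26, FN=12+4+6+10+8=40 → 26/66 = 0.3939
  metal: TP=123, FN=3+1+2+4+2=12 → 123/135 = 0.9111
Lowest is class 'hiphop' with recall = 0.394.

0.394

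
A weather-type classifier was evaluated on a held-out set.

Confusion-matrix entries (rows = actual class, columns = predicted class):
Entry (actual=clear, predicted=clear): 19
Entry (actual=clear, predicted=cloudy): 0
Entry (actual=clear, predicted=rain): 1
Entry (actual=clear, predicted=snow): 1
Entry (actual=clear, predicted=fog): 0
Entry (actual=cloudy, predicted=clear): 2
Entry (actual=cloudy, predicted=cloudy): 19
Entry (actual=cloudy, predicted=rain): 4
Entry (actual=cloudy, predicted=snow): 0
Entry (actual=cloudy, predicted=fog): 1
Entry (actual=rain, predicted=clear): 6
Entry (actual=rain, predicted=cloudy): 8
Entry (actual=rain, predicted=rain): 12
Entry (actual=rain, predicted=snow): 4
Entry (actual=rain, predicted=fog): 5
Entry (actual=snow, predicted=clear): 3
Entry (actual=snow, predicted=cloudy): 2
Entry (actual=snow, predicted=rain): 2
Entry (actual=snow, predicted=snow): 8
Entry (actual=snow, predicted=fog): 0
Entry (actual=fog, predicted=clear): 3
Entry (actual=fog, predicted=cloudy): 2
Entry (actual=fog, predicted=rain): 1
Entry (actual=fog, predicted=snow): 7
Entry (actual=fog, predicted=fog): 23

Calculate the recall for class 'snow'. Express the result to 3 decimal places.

0.533

Treat 'snow' as positive and all other classes as negative.
recall = TP/(TP+FN).
snow: TP=8, FN=3+2+2+0=7 → 8/15 = 0.5333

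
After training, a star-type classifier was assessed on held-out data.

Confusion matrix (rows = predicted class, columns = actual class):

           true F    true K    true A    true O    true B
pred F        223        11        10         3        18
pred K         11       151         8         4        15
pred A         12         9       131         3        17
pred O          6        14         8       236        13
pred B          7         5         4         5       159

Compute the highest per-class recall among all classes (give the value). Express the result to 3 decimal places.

0.940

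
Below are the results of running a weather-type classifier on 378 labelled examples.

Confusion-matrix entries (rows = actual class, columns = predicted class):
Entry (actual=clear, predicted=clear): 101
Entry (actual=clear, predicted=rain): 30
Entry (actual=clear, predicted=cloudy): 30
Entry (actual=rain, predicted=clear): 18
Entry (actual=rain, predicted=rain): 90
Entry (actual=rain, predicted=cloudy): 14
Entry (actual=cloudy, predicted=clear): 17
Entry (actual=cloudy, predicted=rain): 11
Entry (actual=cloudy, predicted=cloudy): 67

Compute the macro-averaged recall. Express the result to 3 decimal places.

Per-class recall (TP/(TP+FN)):
  clear: TP=101, FN=30+30=60 → 101/161 = 0.6273
  rain: TP=90, FN=18+14=32 → 90/122 = 0.7377
  cloudy: TP=67, FN=17+11=28 → 67/95 = 0.7053
Macro-recall = mean = (0.6273 + 0.7377 + 0.7053) / 3 = 0.690

0.690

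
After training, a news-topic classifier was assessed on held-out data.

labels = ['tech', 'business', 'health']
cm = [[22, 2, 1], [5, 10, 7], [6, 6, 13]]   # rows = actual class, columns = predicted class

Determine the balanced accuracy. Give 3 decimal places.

Balanced accuracy = mean of per-class recall.
  tech: recall = 22/25 = 0.8800
  business: recall = 10/22 = 0.4545
  health: recall = 13/25 = 0.5200
Mean = (0.8800 + 0.4545 + 0.5200) / 3 = 0.618

0.618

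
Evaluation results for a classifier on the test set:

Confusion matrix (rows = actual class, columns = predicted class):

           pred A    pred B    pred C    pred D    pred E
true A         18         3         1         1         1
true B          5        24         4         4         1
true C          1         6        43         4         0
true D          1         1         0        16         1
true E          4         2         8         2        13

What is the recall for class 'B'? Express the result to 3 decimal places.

0.632

Take TP from the diagonal, FP from the rest of the 'B' prediction marginal, FN from the rest of the 'B' actual marginal.
recall = TP/(TP+FN).
B: TP=24, FN=5+4+4+1=14 → 24/38 = 0.6316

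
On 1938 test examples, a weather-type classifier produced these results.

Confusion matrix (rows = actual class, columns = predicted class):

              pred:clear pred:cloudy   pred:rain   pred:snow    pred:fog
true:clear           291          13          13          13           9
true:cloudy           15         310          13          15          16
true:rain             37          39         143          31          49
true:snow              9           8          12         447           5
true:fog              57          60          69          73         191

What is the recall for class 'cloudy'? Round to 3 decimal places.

0.840

Take TP from the diagonal, FP from the rest of the 'cloudy' prediction marginal, FN from the rest of the 'cloudy' actual marginal.
recall = TP/(TP+FN).
cloudy: TP=310, FN=15+13+15+16=59 → 310/369 = 0.8401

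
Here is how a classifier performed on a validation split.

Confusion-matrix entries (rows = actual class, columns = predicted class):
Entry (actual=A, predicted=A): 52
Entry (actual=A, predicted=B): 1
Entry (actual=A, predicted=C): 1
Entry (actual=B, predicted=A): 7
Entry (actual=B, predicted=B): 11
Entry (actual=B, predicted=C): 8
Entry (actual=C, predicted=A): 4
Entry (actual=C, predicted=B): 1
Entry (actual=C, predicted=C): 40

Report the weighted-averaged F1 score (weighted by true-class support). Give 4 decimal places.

0.8077

Per-class F1 score (2·TP/(2·TP+FP+FN)):
  A: TP=52, FP=7+4=11, FN=1+1=2 → 104/117 = 0.88889
  B: TP=11, FP=1+1=2, FN=7+8=15 → 22/39 = 0.56410
  C: TP=40, FP=1+8=9, FN=4+1=5 → 80/94 = 0.85106
Weighted-F1 score = Σ (supportᵢ/N)·F1 scoreᵢ with N=125: (54/125)·0.88889 + (26/125)·0.56410 + (45/125)·0.85106 = 0.8077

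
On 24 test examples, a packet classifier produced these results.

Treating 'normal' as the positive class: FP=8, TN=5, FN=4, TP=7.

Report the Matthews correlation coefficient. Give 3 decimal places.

MCC = (TP·TN − FP·FN) / √((TP+FP)(TP+FN)(TN+FP)(TN+FN))
Numerator = 7·5 − 8·4 = 3
Denominator = √(15·11·13·9) = √19305 = 138.9424
MCC = 3 / 138.9424 = 0.022

0.022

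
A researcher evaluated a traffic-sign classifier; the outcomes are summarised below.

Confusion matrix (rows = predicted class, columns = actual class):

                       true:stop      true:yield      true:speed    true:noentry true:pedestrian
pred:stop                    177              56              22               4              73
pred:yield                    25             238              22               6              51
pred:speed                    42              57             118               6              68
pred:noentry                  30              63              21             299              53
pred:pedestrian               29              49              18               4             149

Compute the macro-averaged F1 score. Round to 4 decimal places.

Per-class F1 score (2·TP/(2·TP+FP+FN)):
  stop: TP=177, FP=56+22+4+73=155, FN=25+42+30+29=126 → 354/635 = 0.55748
  yield: TP=238, FP=25+22+6+51=104, FN=56+57+63+49=225 → 476/805 = 0.59130
  speed: TP=118, FP=42+57+6+68=173, FN=22+22+21+18=83 → 236/492 = 0.47967
  noentry: TP=299, FP=30+63+21+53=167, FN=4+6+6+4=20 → 598/785 = 0.76178
  pedestrian: TP=149, FP=29+49+18+4=100, FN=73+51+68+53=245 → 298/643 = 0.46345
Macro-F1 score = mean = (0.55748 + 0.59130 + 0.47967 + 0.76178 + 0.46345) / 5 = 0.5707

0.5707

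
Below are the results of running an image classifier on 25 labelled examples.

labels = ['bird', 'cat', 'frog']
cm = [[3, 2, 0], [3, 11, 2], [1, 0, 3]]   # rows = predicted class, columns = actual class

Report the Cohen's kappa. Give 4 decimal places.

Observed agreement pₒ = trace/N = 17/25 = 0.68000
Expected agreement pₑ = Σ (rowᵢ·colᵢ)/N² = (7·5 + 13·16 + 5·4)/25² = 0.42080
κ = (pₒ − pₑ)/(1 − pₑ) = (0.68000 − 0.42080)/(1 − 0.42080) = 0.4475

0.4475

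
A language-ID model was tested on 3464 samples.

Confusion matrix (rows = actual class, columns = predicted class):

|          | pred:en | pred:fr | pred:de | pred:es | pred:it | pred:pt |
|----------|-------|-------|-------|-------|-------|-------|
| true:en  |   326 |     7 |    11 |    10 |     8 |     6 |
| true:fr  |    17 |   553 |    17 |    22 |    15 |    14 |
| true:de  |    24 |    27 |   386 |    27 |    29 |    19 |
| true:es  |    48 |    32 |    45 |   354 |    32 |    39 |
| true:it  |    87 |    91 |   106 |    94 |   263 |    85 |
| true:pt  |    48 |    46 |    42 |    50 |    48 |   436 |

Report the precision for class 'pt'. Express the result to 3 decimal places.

0.728

One-vs-rest for 'pt': TP = diagonal; FP = other classes predicted 'pt'; FN = 'pt' predicted as other.
precision = TP/(TP+FP).
pt: TP=436, FP=6+14+19+39+85=163 → 436/599 = 0.7279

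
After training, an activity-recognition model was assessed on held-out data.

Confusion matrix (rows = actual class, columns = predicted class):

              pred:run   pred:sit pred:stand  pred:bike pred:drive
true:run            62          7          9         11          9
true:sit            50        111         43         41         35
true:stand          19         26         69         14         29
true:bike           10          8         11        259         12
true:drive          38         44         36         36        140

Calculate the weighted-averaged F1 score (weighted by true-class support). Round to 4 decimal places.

0.5623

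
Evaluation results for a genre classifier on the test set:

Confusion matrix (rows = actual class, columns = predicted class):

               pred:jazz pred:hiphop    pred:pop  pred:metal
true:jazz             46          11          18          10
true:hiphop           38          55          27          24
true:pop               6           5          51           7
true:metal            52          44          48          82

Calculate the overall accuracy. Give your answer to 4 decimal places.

0.4466

Accuracy = trace / total = (46+55+51+82=234) / 524 = 234/524 = 0.4466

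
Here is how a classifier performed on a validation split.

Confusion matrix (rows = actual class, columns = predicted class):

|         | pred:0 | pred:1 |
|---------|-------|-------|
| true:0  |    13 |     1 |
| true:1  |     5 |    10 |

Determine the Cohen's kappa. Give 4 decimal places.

Observed agreement pₒ = trace/N = 23/29 = 0.79310
Expected agreement pₑ = Σ (rowᵢ·colᵢ)/N² = (14·18 + 15·11)/29² = 0.49584
κ = (pₒ − pₑ)/(1 − pₑ) = (0.79310 − 0.49584)/(1 − 0.49584) = 0.5896

0.5896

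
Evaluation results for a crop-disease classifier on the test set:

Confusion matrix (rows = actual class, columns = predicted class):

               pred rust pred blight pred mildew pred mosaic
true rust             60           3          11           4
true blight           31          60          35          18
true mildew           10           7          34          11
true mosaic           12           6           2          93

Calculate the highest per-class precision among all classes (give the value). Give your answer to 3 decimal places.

0.789

Per-class precision (TP/(TP+FP)):
  rust: TP=60, FP=31+10+12=53 → 60/113 = 0.5310
  blight: TP=60, FP=3+7+6=16 → 60/76 = 0.7895
  mildew: TP=34, FP=11+35+2=48 → 34/82 = 0.4146
  mosaic: TP=93, FP=4+18+11=33 → 93/126 = 0.7381
Highest is class 'blight' with precision = 0.789.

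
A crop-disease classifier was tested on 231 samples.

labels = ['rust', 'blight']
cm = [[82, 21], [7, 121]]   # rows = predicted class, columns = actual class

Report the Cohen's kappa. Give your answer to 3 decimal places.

0.751

Observed agreement pₒ = trace/N = 203/231 = 0.8788
Expected agreement pₑ = Σ (rowᵢ·colᵢ)/N² = (89·103 + 142·128)/231² = 0.5124
κ = (pₒ − pₑ)/(1 − pₑ) = (0.8788 − 0.5124)/(1 − 0.5124) = 0.751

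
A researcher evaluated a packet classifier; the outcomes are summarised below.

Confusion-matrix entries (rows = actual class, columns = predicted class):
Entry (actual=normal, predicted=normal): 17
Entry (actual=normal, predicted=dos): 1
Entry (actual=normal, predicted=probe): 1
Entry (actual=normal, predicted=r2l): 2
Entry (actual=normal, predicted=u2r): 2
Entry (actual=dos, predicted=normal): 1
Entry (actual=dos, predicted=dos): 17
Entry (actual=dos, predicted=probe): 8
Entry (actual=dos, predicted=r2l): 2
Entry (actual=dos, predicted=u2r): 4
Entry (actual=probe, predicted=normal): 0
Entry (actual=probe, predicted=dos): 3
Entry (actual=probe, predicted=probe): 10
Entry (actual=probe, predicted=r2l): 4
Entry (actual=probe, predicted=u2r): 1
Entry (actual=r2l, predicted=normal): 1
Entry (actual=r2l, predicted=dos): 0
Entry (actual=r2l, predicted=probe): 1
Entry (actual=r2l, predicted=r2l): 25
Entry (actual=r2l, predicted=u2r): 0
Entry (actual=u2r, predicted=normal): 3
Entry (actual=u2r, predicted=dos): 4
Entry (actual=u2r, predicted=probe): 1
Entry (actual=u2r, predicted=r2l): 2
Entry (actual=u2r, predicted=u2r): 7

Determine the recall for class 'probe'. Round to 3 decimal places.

0.556

One-vs-rest for 'probe': TP = diagonal; FP = other classes predicted 'probe'; FN = 'probe' predicted as other.
recall = TP/(TP+FN).
probe: TP=10, FN=0+3+4+1=8 → 10/18 = 0.5556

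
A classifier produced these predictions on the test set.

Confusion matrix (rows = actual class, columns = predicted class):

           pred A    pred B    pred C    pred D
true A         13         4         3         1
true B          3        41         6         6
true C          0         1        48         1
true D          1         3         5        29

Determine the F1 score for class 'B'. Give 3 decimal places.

0.781

One-vs-rest for 'B': TP = diagonal; FP = other classes predicted 'B'; FN = 'B' predicted as other.
F1 score = 2·TP/(2·TP+FP+FN).
B: TP=41, FP=4+1+3=8, FN=3+6+6=15 → 82/105 = 0.7810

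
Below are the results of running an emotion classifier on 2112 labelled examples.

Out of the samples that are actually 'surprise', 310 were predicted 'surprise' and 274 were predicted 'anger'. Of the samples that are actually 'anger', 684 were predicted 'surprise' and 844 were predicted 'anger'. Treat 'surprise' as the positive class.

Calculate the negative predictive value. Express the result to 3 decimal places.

NPV = TN/(TN+FN) = 844/(844+274) = 0.755

0.755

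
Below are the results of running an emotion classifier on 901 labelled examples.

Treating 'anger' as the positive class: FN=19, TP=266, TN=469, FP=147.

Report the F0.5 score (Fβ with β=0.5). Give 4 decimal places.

Fβ = (1+β²)·TP / ((1+β²)·TP + β²·FN + FP), with β²=1/4
= 1.25·266 / (1.25·266 + 0.25·19 + 147) = 0.6866

0.6866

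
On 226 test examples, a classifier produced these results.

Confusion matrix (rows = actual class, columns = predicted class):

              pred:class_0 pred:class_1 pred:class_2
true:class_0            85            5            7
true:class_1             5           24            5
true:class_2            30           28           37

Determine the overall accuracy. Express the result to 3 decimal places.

0.646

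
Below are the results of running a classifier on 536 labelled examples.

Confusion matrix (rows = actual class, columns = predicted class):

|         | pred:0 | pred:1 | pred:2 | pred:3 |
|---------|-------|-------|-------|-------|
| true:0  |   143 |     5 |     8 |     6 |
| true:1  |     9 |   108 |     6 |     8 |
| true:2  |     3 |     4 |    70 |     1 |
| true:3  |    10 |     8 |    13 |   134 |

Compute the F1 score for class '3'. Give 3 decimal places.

0.854

One-vs-rest for '3': TP = diagonal; FP = other classes predicted '3'; FN = '3' predicted as other.
F1 score = 2·TP/(2·TP+FP+FN).
3: TP=134, FP=6+8+1=15, FN=10+8+13=31 → 268/314 = 0.8535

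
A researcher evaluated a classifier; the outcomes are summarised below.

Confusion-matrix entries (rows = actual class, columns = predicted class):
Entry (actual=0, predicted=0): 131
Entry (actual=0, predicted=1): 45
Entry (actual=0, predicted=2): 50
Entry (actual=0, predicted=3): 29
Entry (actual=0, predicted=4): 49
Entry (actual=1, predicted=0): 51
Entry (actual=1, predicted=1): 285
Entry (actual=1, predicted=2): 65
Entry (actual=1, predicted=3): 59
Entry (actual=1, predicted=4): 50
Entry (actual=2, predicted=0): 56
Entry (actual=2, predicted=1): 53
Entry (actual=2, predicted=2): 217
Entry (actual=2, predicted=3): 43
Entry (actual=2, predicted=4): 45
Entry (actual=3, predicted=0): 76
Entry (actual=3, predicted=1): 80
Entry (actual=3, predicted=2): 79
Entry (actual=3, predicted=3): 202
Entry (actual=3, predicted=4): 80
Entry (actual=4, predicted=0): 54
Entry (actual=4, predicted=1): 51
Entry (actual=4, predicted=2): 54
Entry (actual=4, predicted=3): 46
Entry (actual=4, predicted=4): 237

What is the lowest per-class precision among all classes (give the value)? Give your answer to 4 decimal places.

0.3560

Per-class precision (TP/(TP+FP)):
  0: TP=131, FP=51+56+76+54=237 → 131/368 = 0.35598
  1: TP=285, FP=45+53+80+51=229 → 285/514 = 0.55447
  2: TP=217, FP=50+65+79+54=248 → 217/465 = 0.46667
  3: TP=202, FP=29+59+43+46=177 → 202/379 = 0.53298
  4: TP=237, FP=49+50+45+80=224 → 237/461 = 0.51410
Lowest is class '0' with precision = 0.3560.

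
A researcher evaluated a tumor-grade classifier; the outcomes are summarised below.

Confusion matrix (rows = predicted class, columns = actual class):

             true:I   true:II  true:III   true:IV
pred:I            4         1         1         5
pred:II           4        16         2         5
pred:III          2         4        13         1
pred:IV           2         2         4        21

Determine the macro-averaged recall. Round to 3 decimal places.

0.584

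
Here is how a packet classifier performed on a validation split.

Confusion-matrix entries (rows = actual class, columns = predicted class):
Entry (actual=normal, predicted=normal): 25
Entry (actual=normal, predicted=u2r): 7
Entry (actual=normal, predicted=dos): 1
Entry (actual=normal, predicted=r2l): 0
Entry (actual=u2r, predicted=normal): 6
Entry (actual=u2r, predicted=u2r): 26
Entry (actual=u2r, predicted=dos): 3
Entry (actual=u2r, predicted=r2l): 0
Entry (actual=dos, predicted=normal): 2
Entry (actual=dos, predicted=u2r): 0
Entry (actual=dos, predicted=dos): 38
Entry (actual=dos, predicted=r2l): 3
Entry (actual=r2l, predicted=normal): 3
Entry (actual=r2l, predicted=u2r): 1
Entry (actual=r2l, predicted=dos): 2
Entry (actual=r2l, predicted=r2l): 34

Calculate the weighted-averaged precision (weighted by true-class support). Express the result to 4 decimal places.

Per-class precision (TP/(TP+FP)):
  normal: TP=25, FP=6+2+3=11 → 25/36 = 0.69444
  u2r: TP=26, FP=7+0+1=8 → 26/34 = 0.76471
  dos: TP=38, FP=1+3+2=6 → 38/44 = 0.86364
  r2l: TP=34, FP=0+0+3=3 → 34/37 = 0.91892
Weighted-precision = Σ (supportᵢ/N)·precisionᵢ with N=151: (33/151)·0.69444 + (35/151)·0.76471 + (43/151)·0.86364 + (40/151)·0.91892 = 0.8184

0.8184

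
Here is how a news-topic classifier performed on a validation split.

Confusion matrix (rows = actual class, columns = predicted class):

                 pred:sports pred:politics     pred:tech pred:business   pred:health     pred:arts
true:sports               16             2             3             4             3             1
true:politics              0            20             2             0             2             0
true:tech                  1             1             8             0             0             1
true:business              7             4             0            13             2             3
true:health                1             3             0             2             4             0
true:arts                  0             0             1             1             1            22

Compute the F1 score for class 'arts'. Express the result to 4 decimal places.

0.8462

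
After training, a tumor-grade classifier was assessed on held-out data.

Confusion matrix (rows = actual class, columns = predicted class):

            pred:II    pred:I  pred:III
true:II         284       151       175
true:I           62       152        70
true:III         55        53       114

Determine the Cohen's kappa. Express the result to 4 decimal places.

Observed agreement pₒ = trace/N = 550/1116 = 0.49283
Expected agreement pₑ = Σ (rowᵢ·colᵢ)/N² = (610·401 + 284·356 + 222·359)/1116² = 0.34157
κ = (pₒ − pₑ)/(1 − pₑ) = (0.49283 − 0.34157)/(1 − 0.34157) = 0.2297

0.2297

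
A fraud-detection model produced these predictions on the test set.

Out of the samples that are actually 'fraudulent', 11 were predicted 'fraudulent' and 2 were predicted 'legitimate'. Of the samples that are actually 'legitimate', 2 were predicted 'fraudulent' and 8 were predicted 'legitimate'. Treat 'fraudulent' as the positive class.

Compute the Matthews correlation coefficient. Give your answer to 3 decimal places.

MCC = (TP·TN − FP·FN) / √((TP+FP)(TP+FN)(TN+FP)(TN+FN))
Numerator = 11·8 − 2·2 = 84
Denominator = √(13·13·10·10) = √16900 = 130.0000
MCC = 84 / 130.0000 = 0.646

0.646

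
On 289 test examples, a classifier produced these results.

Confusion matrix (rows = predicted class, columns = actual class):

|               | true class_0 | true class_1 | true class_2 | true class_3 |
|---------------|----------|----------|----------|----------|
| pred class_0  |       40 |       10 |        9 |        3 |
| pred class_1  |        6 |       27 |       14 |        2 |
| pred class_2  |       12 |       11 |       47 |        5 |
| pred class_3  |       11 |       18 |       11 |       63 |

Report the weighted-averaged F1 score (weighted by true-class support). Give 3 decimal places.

0.603

Per-class F1 score (2·TP/(2·TP+FP+FN)):
  class_0: TP=40, FP=10+9+3=22, FN=6+12+11=29 → 80/131 = 0.6107
  class_1: TP=27, FP=6+14+2=22, FN=10+11+18=39 → 54/115 = 0.4696
  class_2: TP=47, FP=12+11+5=28, FN=9+14+11=34 → 94/156 = 0.6026
  class_3: TP=63, FP=11+18+11=40, FN=3+2+5=10 → 126/176 = 0.7159
Weighted-F1 score = Σ (supportᵢ/N)·F1 scoreᵢ with N=289: (69/289)·0.6107 + (66/289)·0.4696 + (81/289)·0.6026 + (73/289)·0.7159 = 0.603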